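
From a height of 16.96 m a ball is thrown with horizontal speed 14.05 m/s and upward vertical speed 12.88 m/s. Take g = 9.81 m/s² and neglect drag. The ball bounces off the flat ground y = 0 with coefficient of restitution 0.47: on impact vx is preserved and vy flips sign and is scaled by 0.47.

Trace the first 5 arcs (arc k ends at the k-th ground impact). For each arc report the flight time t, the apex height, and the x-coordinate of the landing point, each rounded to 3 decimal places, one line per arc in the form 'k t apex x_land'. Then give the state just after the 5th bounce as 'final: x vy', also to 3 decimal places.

Arc 1: start y=16.960, vy=12.880 → t=3.589, apex=25.415, x_land=50.429, impact vy=-22.330
  bounce: vy ← 0.47·22.330 = 10.495
Arc 2: start y=0.000, vy=10.495 → t=2.140, apex=5.614, x_land=80.492, impact vy=-10.495
  bounce: vy ← 0.47·10.495 = 4.933
Arc 3: start y=0.000, vy=4.933 → t=1.006, apex=1.240, x_land=94.622, impact vy=-4.933
  bounce: vy ← 0.47·4.933 = 2.318
Arc 4: start y=0.000, vy=2.318 → t=0.473, apex=0.274, x_land=101.262, impact vy=-2.318
  bounce: vy ← 0.47·2.318 = 1.090
Arc 5: start y=0.000, vy=1.090 → t=0.222, apex=0.061, x_land=104.384, impact vy=-1.090
  bounce: vy ← 0.47·1.090 = 0.512

1 3.589 25.415 50.429
2 2.140 5.614 80.492
3 1.006 1.240 94.622
4 0.473 0.274 101.262
5 0.222 0.061 104.384
final: 104.384 0.512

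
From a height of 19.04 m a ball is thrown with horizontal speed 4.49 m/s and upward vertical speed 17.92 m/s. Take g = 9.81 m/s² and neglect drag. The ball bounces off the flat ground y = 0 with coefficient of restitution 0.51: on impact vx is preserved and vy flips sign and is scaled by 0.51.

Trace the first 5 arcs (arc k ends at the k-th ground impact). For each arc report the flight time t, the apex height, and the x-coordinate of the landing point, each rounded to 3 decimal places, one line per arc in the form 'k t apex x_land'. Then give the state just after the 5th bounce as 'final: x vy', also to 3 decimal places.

Arc 1: start y=19.040, vy=17.920 → t=4.513, apex=35.407, x_land=20.265, impact vy=-26.357
  bounce: vy ← 0.51·26.357 = 13.442
Arc 2: start y=0.000, vy=13.442 → t=2.740, apex=9.209, x_land=32.570, impact vy=-13.442
  bounce: vy ← 0.51·13.442 = 6.855
Arc 3: start y=0.000, vy=6.855 → t=1.398, apex=2.395, x_land=38.846, impact vy=-6.855
  bounce: vy ← 0.51·6.855 = 3.496
Arc 4: start y=0.000, vy=3.496 → t=0.713, apex=0.623, x_land=42.046, impact vy=-3.496
  bounce: vy ← 0.51·3.496 = 1.783
Arc 5: start y=0.000, vy=1.783 → t=0.364, apex=0.162, x_land=43.678, impact vy=-1.783
  bounce: vy ← 0.51·1.783 = 0.909

1 4.513 35.407 20.265
2 2.740 9.209 32.570
3 1.398 2.395 38.846
4 0.713 0.623 42.046
5 0.364 0.162 43.678
final: 43.678 0.909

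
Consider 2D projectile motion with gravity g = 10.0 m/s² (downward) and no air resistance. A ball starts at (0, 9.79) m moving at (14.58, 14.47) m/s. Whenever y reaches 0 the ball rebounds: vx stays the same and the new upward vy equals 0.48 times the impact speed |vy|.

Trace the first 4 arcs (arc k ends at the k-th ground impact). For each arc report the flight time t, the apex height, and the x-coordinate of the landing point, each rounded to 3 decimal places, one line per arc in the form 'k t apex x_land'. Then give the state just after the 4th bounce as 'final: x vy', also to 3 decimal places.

Arc 1: start y=9.790, vy=14.470 → t=3.460, apex=20.259, x_land=50.445, impact vy=-20.129
  bounce: vy ← 0.48·20.129 = 9.662
Arc 2: start y=0.000, vy=9.662 → t=1.932, apex=4.668, x_land=78.620, impact vy=-9.662
  bounce: vy ← 0.48·9.662 = 4.638
Arc 3: start y=0.000, vy=4.638 → t=0.928, apex=1.075, x_land=92.143, impact vy=-4.638
  bounce: vy ← 0.48·4.638 = 2.226
Arc 4: start y=0.000, vy=2.226 → t=0.445, apex=0.248, x_land=98.635, impact vy=-2.226
  bounce: vy ← 0.48·2.226 = 1.069

1 3.460 20.259 50.445
2 1.932 4.668 78.620
3 0.928 1.075 92.143
4 0.445 0.248 98.635
final: 98.635 1.069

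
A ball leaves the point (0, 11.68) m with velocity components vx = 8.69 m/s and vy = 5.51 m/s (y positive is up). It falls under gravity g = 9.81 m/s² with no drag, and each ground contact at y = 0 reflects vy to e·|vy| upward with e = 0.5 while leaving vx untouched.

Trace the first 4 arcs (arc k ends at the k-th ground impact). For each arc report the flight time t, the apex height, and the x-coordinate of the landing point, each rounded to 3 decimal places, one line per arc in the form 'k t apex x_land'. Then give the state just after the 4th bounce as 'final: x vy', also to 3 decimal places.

Arc 1: start y=11.680, vy=5.510 → t=2.204, apex=13.227, x_land=19.151, impact vy=-16.110
  bounce: vy ← 0.5·16.110 = 8.055
Arc 2: start y=0.000, vy=8.055 → t=1.642, apex=3.307, x_land=33.422, impact vy=-8.055
  bounce: vy ← 0.5·8.055 = 4.027
Arc 3: start y=0.000, vy=4.027 → t=0.821, apex=0.827, x_land=40.557, impact vy=-4.027
  bounce: vy ← 0.5·4.027 = 2.014
Arc 4: start y=0.000, vy=2.014 → t=0.411, apex=0.207, x_land=44.125, impact vy=-2.014
  bounce: vy ← 0.5·2.014 = 1.007

1 2.204 13.227 19.151
2 1.642 3.307 33.422
3 0.821 0.827 40.557
4 0.411 0.207 44.125
final: 44.125 1.007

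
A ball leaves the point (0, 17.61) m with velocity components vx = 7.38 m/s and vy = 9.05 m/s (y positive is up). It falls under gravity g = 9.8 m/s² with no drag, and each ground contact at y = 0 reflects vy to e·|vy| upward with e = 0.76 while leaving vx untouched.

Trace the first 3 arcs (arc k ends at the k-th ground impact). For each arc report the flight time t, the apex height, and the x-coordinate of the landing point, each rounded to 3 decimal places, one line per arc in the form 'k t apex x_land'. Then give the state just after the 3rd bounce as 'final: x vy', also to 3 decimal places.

1 3.032 21.789 22.378
2 3.205 12.585 46.032
3 2.436 7.269 64.010
final: 64.010 9.072

Arc 1: start y=17.610, vy=9.050 → t=3.032, apex=21.789, x_land=22.378, impact vy=-20.665
  bounce: vy ← 0.76·20.665 = 15.706
Arc 2: start y=0.000, vy=15.706 → t=3.205, apex=12.585, x_land=46.032, impact vy=-15.706
  bounce: vy ← 0.76·15.706 = 11.936
Arc 3: start y=0.000, vy=11.936 → t=2.436, apex=7.269, x_land=64.010, impact vy=-11.936
  bounce: vy ← 0.76·11.936 = 9.072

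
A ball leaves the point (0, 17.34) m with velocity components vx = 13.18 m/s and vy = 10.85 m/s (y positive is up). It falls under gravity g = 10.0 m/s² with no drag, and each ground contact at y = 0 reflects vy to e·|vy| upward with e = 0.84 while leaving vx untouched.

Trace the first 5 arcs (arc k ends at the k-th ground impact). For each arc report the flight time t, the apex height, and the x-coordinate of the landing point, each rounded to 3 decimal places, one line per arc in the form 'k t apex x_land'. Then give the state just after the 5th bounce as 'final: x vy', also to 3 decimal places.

Arc 1: start y=17.340, vy=10.850 → t=3.240, apex=23.226, x_land=42.707, impact vy=-21.553
  bounce: vy ← 0.84·21.553 = 18.104
Arc 2: start y=0.000, vy=18.104 → t=3.621, apex=16.388, x_land=90.430, impact vy=-18.104
  bounce: vy ← 0.84·18.104 = 15.208
Arc 3: start y=0.000, vy=15.208 → t=3.042, apex=11.564, x_land=130.517, impact vy=-15.208
  bounce: vy ← 0.84·15.208 = 12.774
Arc 4: start y=0.000, vy=12.774 → t=2.555, apex=8.159, x_land=164.191, impact vy=-12.774
  bounce: vy ← 0.84·12.774 = 10.731
Arc 5: start y=0.000, vy=10.731 → t=2.146, apex=5.757, x_land=192.476, impact vy=-10.731
  bounce: vy ← 0.84·10.731 = 9.014

1 3.240 23.226 42.707
2 3.621 16.388 90.430
3 3.042 11.564 130.517
4 2.555 8.159 164.191
5 2.146 5.757 192.476
final: 192.476 9.014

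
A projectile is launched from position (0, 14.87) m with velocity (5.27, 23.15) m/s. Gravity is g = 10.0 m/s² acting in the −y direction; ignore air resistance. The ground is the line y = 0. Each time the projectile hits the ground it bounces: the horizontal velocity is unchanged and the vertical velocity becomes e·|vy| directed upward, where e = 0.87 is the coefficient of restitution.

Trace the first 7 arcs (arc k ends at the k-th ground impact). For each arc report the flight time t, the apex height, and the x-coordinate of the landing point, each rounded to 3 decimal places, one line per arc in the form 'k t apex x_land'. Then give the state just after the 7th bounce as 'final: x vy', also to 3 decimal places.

Arc 1: start y=14.870, vy=23.150 → t=5.202, apex=41.666, x_land=27.413, impact vy=-28.867
  bounce: vy ← 0.87·28.867 = 25.115
Arc 2: start y=0.000, vy=25.115 → t=5.023, apex=31.537, x_land=53.884, impact vy=-25.115
  bounce: vy ← 0.87·25.115 = 21.850
Arc 3: start y=0.000, vy=21.850 → t=4.370, apex=23.870, x_land=76.913, impact vy=-21.850
  bounce: vy ← 0.87·21.850 = 19.009
Arc 4: start y=0.000, vy=19.009 → t=3.802, apex=18.068, x_land=96.949, impact vy=-19.009
  bounce: vy ← 0.87·19.009 = 16.538
Arc 5: start y=0.000, vy=16.538 → t=3.308, apex=13.675, x_land=114.380, impact vy=-16.538
  bounce: vy ← 0.87·16.538 = 14.388
Arc 6: start y=0.000, vy=14.388 → t=2.878, apex=10.351, x_land=129.545, impact vy=-14.388
  bounce: vy ← 0.87·14.388 = 12.518
Arc 7: start y=0.000, vy=12.518 → t=2.504, apex=7.835, x_land=142.739, impact vy=-12.518
  bounce: vy ← 0.87·12.518 = 10.890

1 5.202 41.666 27.413
2 5.023 31.537 53.884
3 4.370 23.870 76.913
4 3.802 18.068 96.949
5 3.308 13.675 114.380
6 2.878 10.351 129.545
7 2.504 7.835 142.739
final: 142.739 10.890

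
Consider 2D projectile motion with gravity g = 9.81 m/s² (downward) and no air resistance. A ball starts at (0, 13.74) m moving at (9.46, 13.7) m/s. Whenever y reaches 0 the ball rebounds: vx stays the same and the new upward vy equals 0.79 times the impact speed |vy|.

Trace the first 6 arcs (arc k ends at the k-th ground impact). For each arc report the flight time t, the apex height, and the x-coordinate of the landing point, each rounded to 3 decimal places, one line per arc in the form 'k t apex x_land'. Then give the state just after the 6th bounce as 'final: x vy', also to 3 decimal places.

1 3.576 23.306 33.832
2 3.444 14.545 66.413
3 2.721 9.078 92.152
4 2.149 5.665 112.486
5 1.698 3.536 128.550
6 1.341 2.207 141.240
final: 141.240 5.198

Arc 1: start y=13.740, vy=13.700 → t=3.576, apex=23.306, x_land=33.832, impact vy=-21.384
  bounce: vy ← 0.79·21.384 = 16.893
Arc 2: start y=0.000, vy=16.893 → t=3.444, apex=14.545, x_land=66.413, impact vy=-16.893
  bounce: vy ← 0.79·16.893 = 13.346
Arc 3: start y=0.000, vy=13.346 → t=2.721, apex=9.078, x_land=92.152, impact vy=-13.346
  bounce: vy ← 0.79·13.346 = 10.543
Arc 4: start y=0.000, vy=10.543 → t=2.149, apex=5.665, x_land=112.486, impact vy=-10.543
  bounce: vy ← 0.79·10.543 = 8.329
Arc 5: start y=0.000, vy=8.329 → t=1.698, apex=3.536, x_land=128.550, impact vy=-8.329
  bounce: vy ← 0.79·8.329 = 6.580
Arc 6: start y=0.000, vy=6.580 → t=1.341, apex=2.207, x_land=141.240, impact vy=-6.580
  bounce: vy ← 0.79·6.580 = 5.198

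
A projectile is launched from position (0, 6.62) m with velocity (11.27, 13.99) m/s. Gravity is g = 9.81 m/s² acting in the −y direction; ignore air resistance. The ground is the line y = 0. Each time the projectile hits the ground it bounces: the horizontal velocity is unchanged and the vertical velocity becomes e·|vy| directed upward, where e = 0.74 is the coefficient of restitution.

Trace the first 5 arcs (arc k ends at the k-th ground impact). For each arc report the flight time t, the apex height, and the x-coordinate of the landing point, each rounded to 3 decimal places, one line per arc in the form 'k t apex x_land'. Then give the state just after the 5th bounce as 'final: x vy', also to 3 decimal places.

1 3.265 16.596 36.802
2 2.722 9.088 67.483
3 2.015 4.976 90.186
4 1.491 2.725 106.987
5 1.103 1.492 119.419
final: 119.419 4.004

Arc 1: start y=6.620, vy=13.990 → t=3.265, apex=16.596, x_land=36.802, impact vy=-18.045
  bounce: vy ← 0.74·18.045 = 13.353
Arc 2: start y=0.000, vy=13.353 → t=2.722, apex=9.088, x_land=67.483, impact vy=-13.353
  bounce: vy ← 0.74·13.353 = 9.881
Arc 3: start y=0.000, vy=9.881 → t=2.015, apex=4.976, x_land=90.186, impact vy=-9.881
  bounce: vy ← 0.74·9.881 = 7.312
Arc 4: start y=0.000, vy=7.312 → t=1.491, apex=2.725, x_land=106.987, impact vy=-7.312
  bounce: vy ← 0.74·7.312 = 5.411
Arc 5: start y=0.000, vy=5.411 → t=1.103, apex=1.492, x_land=119.419, impact vy=-5.411
  bounce: vy ← 0.74·5.411 = 4.004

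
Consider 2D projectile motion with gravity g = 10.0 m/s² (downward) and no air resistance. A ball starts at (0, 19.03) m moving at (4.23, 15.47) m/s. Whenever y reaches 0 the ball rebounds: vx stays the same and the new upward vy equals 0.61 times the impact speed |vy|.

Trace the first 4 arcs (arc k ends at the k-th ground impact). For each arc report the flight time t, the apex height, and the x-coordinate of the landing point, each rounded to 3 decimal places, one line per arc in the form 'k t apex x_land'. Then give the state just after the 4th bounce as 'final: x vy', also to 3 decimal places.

1 4.037 30.996 17.076
2 3.038 11.534 29.925
3 1.853 4.292 37.763
4 1.130 1.597 42.544
final: 42.544 3.447

Arc 1: start y=19.030, vy=15.470 → t=4.037, apex=30.996, x_land=17.076, impact vy=-24.898
  bounce: vy ← 0.61·24.898 = 15.188
Arc 2: start y=0.000, vy=15.188 → t=3.038, apex=11.534, x_land=29.925, impact vy=-15.188
  bounce: vy ← 0.61·15.188 = 9.265
Arc 3: start y=0.000, vy=9.265 → t=1.853, apex=4.292, x_land=37.763, impact vy=-9.265
  bounce: vy ← 0.61·9.265 = 5.651
Arc 4: start y=0.000, vy=5.651 → t=1.130, apex=1.597, x_land=42.544, impact vy=-5.651
  bounce: vy ← 0.61·5.651 = 3.447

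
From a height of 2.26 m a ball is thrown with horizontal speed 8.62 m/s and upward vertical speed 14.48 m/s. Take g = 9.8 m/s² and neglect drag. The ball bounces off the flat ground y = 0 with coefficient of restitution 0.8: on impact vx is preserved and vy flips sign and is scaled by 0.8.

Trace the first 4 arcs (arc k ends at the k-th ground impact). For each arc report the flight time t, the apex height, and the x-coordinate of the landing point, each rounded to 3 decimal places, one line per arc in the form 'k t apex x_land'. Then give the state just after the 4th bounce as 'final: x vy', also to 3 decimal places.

1 3.104 12.957 26.754
2 2.602 8.293 49.182
3 2.081 5.307 67.124
4 1.665 3.397 81.478
final: 81.478 6.528

Arc 1: start y=2.260, vy=14.480 → t=3.104, apex=12.957, x_land=26.754, impact vy=-15.936
  bounce: vy ← 0.8·15.936 = 12.749
Arc 2: start y=0.000, vy=12.749 → t=2.602, apex=8.293, x_land=49.182, impact vy=-12.749
  bounce: vy ← 0.8·12.749 = 10.199
Arc 3: start y=0.000, vy=10.199 → t=2.081, apex=5.307, x_land=67.124, impact vy=-10.199
  bounce: vy ← 0.8·10.199 = 8.159
Arc 4: start y=0.000, vy=8.159 → t=1.665, apex=3.397, x_land=81.478, impact vy=-8.159
  bounce: vy ← 0.8·8.159 = 6.528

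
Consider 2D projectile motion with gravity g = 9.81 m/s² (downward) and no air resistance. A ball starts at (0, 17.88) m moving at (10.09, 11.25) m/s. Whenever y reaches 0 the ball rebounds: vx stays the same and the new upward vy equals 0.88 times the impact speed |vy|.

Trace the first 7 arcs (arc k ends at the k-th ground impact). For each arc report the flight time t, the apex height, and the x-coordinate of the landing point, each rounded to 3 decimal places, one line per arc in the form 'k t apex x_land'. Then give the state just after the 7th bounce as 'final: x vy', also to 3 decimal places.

Arc 1: start y=17.880, vy=11.250 → t=3.374, apex=24.331, x_land=34.043, impact vy=-21.849
  bounce: vy ← 0.88·21.849 = 19.227
Arc 2: start y=0.000, vy=19.227 → t=3.920, apex=18.842, x_land=73.595, impact vy=-19.227
  bounce: vy ← 0.88·19.227 = 16.920
Arc 3: start y=0.000, vy=16.920 → t=3.449, apex=14.591, x_land=108.400, impact vy=-16.920
  bounce: vy ← 0.88·16.920 = 14.889
Arc 4: start y=0.000, vy=14.889 → t=3.036, apex=11.299, x_land=139.029, impact vy=-14.889
  bounce: vy ← 0.88·14.889 = 13.103
Arc 5: start y=0.000, vy=13.103 → t=2.671, apex=8.750, x_land=165.982, impact vy=-13.103
  bounce: vy ← 0.88·13.103 = 11.530
Arc 6: start y=0.000, vy=11.530 → t=2.351, apex=6.776, x_land=189.701, impact vy=-11.530
  bounce: vy ← 0.88·11.530 = 10.147
Arc 7: start y=0.000, vy=10.147 → t=2.069, apex=5.247, x_land=210.573, impact vy=-10.147
  bounce: vy ← 0.88·10.147 = 8.929

1 3.374 24.331 34.043
2 3.920 18.842 73.595
3 3.449 14.591 108.400
4 3.036 11.299 139.029
5 2.671 8.750 165.982
6 2.351 6.776 189.701
7 2.069 5.247 210.573
final: 210.573 8.929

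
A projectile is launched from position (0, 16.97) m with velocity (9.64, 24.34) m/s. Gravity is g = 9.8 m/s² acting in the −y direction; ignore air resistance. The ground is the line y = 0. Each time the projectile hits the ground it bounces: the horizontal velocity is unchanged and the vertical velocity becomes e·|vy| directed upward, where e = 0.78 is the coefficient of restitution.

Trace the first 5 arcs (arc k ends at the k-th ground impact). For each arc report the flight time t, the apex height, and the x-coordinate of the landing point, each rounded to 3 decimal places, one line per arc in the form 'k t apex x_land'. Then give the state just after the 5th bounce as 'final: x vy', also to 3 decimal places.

Arc 1: start y=16.970, vy=24.340 → t=5.587, apex=47.196, x_land=53.861, impact vy=-30.415
  bounce: vy ← 0.78·30.415 = 23.723
Arc 2: start y=0.000, vy=23.723 → t=4.842, apex=28.714, x_land=100.533, impact vy=-23.723
  bounce: vy ← 0.78·23.723 = 18.504
Arc 3: start y=0.000, vy=18.504 → t=3.776, apex=17.470, x_land=136.937, impact vy=-18.504
  bounce: vy ← 0.78·18.504 = 14.433
Arc 4: start y=0.000, vy=14.433 → t=2.946, apex=10.629, x_land=165.332, impact vy=-14.433
  bounce: vy ← 0.78·14.433 = 11.258
Arc 5: start y=0.000, vy=11.258 → t=2.298, apex=6.466, x_land=187.481, impact vy=-11.258
  bounce: vy ← 0.78·11.258 = 8.781

1 5.587 47.196 53.861
2 4.842 28.714 100.533
3 3.776 17.470 136.937
4 2.946 10.629 165.332
5 2.298 6.466 187.481
final: 187.481 8.781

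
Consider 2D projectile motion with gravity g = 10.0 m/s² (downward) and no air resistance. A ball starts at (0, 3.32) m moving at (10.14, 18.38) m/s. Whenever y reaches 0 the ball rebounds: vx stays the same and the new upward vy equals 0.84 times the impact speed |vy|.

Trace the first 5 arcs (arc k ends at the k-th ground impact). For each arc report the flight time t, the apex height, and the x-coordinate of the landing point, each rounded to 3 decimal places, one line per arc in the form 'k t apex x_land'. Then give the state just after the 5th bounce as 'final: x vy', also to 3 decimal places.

Arc 1: start y=3.320, vy=18.380 → t=3.849, apex=20.211, x_land=39.024, impact vy=-20.105
  bounce: vy ← 0.84·20.105 = 16.888
Arc 2: start y=0.000, vy=16.888 → t=3.378, apex=14.261, x_land=73.274, impact vy=-16.888
  bounce: vy ← 0.84·16.888 = 14.186
Arc 3: start y=0.000, vy=14.186 → t=2.837, apex=10.063, x_land=102.044, impact vy=-14.186
  bounce: vy ← 0.84·14.186 = 11.917
Arc 4: start y=0.000, vy=11.917 → t=2.383, apex=7.100, x_land=126.211, impact vy=-11.917
  bounce: vy ← 0.84·11.917 = 10.010
Arc 5: start y=0.000, vy=10.010 → t=2.002, apex=5.010, x_land=146.511, impact vy=-10.010
  bounce: vy ← 0.84·10.010 = 8.408

1 3.849 20.211 39.024
2 3.378 14.261 73.274
3 2.837 10.063 102.044
4 2.383 7.100 126.211
5 2.002 5.010 146.511
final: 146.511 8.408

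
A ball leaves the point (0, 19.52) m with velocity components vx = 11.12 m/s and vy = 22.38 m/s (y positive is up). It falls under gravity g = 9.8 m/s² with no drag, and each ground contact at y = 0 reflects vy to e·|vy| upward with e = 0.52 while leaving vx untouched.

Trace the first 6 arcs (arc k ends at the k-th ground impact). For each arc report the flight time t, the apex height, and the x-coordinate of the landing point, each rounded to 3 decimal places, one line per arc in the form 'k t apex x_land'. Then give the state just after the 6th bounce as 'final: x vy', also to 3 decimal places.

Arc 1: start y=19.520, vy=22.380 → t=5.317, apex=45.074, x_land=59.121, impact vy=-29.723
  bounce: vy ← 0.52·29.723 = 15.456
Arc 2: start y=0.000, vy=15.456 → t=3.154, apex=12.188, x_land=94.197, impact vy=-15.456
  bounce: vy ← 0.52·15.456 = 8.037
Arc 3: start y=0.000, vy=8.037 → t=1.640, apex=3.296, x_land=112.436, impact vy=-8.037
  bounce: vy ← 0.52·8.037 = 4.179
Arc 4: start y=0.000, vy=4.179 → t=0.853, apex=0.891, x_land=121.920, impact vy=-4.179
  bounce: vy ← 0.52·4.179 = 2.173
Arc 5: start y=0.000, vy=2.173 → t=0.444, apex=0.241, x_land=126.852, impact vy=-2.173
  bounce: vy ← 0.52·2.173 = 1.130
Arc 6: start y=0.000, vy=1.130 → t=0.231, apex=0.065, x_land=129.417, impact vy=-1.130
  bounce: vy ← 0.52·1.130 = 0.588

1 5.317 45.074 59.121
2 3.154 12.188 94.197
3 1.640 3.296 112.436
4 0.853 0.891 121.920
5 0.444 0.241 126.852
6 0.231 0.065 129.417
final: 129.417 0.588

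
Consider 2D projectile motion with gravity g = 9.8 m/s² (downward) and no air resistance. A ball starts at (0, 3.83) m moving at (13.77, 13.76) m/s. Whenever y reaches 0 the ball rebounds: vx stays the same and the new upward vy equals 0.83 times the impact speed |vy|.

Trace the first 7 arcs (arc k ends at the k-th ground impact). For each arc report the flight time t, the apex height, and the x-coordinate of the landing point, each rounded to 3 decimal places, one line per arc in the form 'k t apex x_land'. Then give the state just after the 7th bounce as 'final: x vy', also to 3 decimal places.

Arc 1: start y=3.830, vy=13.760 → t=3.063, apex=13.490, x_land=42.182, impact vy=-16.261
  bounce: vy ← 0.83·16.261 = 13.496
Arc 2: start y=0.000, vy=13.496 → t=2.754, apex=9.293, x_land=80.109, impact vy=-13.496
  bounce: vy ← 0.83·13.496 = 11.202
Arc 3: start y=0.000, vy=11.202 → t=2.286, apex=6.402, x_land=111.589, impact vy=-11.202
  bounce: vy ← 0.83·11.202 = 9.298
Arc 4: start y=0.000, vy=9.298 → t=1.897, apex=4.410, x_land=137.717, impact vy=-9.298
  bounce: vy ← 0.83·9.298 = 7.717
Arc 5: start y=0.000, vy=7.717 → t=1.575, apex=3.038, x_land=159.403, impact vy=-7.717
  bounce: vy ← 0.83·7.717 = 6.405
Arc 6: start y=0.000, vy=6.405 → t=1.307, apex=2.093, x_land=177.403, impact vy=-6.405
  bounce: vy ← 0.83·6.405 = 5.316
Arc 7: start y=0.000, vy=5.316 → t=1.085, apex=1.442, x_land=192.343, impact vy=-5.316
  bounce: vy ← 0.83·5.316 = 4.412

1 3.063 13.490 42.182
2 2.754 9.293 80.109
3 2.286 6.402 111.589
4 1.897 4.410 137.717
5 1.575 3.038 159.403
6 1.307 2.093 177.403
7 1.085 1.442 192.343
final: 192.343 4.412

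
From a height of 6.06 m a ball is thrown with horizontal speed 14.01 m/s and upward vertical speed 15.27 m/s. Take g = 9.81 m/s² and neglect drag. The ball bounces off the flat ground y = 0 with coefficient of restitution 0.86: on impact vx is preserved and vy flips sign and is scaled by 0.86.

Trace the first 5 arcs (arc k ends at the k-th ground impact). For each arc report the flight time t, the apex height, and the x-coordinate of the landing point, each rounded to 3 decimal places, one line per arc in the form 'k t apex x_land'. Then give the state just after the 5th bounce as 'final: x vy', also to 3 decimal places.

1 3.469 17.944 48.604
2 3.290 13.272 94.695
3 2.829 9.816 134.333
4 2.433 7.260 168.422
5 2.093 5.369 197.738
final: 197.738 8.827

Arc 1: start y=6.060, vy=15.270 → t=3.469, apex=17.944, x_land=48.604, impact vy=-18.764
  bounce: vy ← 0.86·18.764 = 16.137
Arc 2: start y=0.000, vy=16.137 → t=3.290, apex=13.272, x_land=94.695, impact vy=-16.137
  bounce: vy ← 0.86·16.137 = 13.878
Arc 3: start y=0.000, vy=13.878 → t=2.829, apex=9.816, x_land=134.333, impact vy=-13.878
  bounce: vy ← 0.86·13.878 = 11.935
Arc 4: start y=0.000, vy=11.935 → t=2.433, apex=7.260, x_land=168.422, impact vy=-11.935
  bounce: vy ← 0.86·11.935 = 10.264
Arc 5: start y=0.000, vy=10.264 → t=2.093, apex=5.369, x_land=197.738, impact vy=-10.264
  bounce: vy ← 0.86·10.264 = 8.827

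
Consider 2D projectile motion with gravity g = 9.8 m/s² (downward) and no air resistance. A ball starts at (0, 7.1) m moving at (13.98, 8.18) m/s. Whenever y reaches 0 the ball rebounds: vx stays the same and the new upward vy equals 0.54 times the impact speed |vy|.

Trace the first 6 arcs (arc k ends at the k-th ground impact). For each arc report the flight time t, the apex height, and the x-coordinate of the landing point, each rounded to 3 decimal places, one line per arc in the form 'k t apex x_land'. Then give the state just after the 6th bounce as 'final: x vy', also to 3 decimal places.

Arc 1: start y=7.100, vy=8.180 → t=2.300, apex=10.514, x_land=32.147, impact vy=-14.355
  bounce: vy ← 0.54·14.355 = 7.752
Arc 2: start y=0.000, vy=7.752 → t=1.582, apex=3.066, x_land=54.264, impact vy=-7.752
  bounce: vy ← 0.54·7.752 = 4.186
Arc 3: start y=0.000, vy=4.186 → t=0.854, apex=0.894, x_land=66.206, impact vy=-4.186
  bounce: vy ← 0.54·4.186 = 2.260
Arc 4: start y=0.000, vy=2.260 → t=0.461, apex=0.261, x_land=72.656, impact vy=-2.260
  bounce: vy ← 0.54·2.260 = 1.221
Arc 5: start y=0.000, vy=1.221 → t=0.249, apex=0.076, x_land=76.138, impact vy=-1.221
  bounce: vy ← 0.54·1.221 = 0.659
Arc 6: start y=0.000, vy=0.659 → t=0.135, apex=0.022, x_land=78.019, impact vy=-0.659
  bounce: vy ← 0.54·0.659 = 0.356

1 2.300 10.514 32.147
2 1.582 3.066 54.264
3 0.854 0.894 66.206
4 0.461 0.261 72.656
5 0.249 0.076 76.138
6 0.135 0.022 78.019
final: 78.019 0.356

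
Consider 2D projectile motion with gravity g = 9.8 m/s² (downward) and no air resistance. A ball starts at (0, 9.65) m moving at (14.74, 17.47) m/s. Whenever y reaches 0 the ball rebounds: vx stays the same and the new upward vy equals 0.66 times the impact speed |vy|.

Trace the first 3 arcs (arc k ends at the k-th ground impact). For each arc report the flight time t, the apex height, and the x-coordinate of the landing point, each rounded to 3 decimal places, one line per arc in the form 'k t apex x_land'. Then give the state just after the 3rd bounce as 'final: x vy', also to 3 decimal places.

Arc 1: start y=9.650, vy=17.470 → t=4.051, apex=25.221, x_land=59.718, impact vy=-22.234
  bounce: vy ← 0.66·22.234 = 14.674
Arc 2: start y=0.000, vy=14.674 → t=2.995, apex=10.986, x_land=103.860, impact vy=-14.674
  bounce: vy ← 0.66·14.674 = 9.685
Arc 3: start y=0.000, vy=9.685 → t=1.977, apex=4.786, x_land=132.995, impact vy=-9.685
  bounce: vy ← 0.66·9.685 = 6.392

1 4.051 25.221 59.718
2 2.995 10.986 103.860
3 1.977 4.786 132.995
final: 132.995 6.392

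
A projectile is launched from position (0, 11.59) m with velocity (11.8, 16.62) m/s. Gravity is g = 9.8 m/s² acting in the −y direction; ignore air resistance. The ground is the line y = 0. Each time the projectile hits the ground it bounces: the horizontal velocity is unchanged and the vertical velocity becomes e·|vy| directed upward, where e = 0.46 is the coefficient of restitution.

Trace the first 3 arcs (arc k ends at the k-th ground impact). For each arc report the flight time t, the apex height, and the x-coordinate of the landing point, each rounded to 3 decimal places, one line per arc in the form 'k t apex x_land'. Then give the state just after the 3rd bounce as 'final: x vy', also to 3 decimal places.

Arc 1: start y=11.590, vy=16.620 → t=3.985, apex=25.683, x_land=47.027, impact vy=-22.436
  bounce: vy ← 0.46·22.436 = 10.321
Arc 2: start y=0.000, vy=10.321 → t=2.106, apex=5.435, x_land=71.881, impact vy=-10.321
  bounce: vy ← 0.46·10.321 = 4.748
Arc 3: start y=0.000, vy=4.748 → t=0.969, apex=1.150, x_land=83.314, impact vy=-4.748
  bounce: vy ← 0.46·4.748 = 2.184

1 3.985 25.683 47.027
2 2.106 5.435 71.881
3 0.969 1.150 83.314
final: 83.314 2.184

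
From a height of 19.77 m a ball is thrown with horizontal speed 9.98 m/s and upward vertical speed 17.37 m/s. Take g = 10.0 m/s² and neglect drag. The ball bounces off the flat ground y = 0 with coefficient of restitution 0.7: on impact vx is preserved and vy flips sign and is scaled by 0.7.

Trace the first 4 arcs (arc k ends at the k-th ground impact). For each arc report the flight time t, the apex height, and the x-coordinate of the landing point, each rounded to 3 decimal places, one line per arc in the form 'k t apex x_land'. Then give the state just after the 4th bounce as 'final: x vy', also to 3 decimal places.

1 4.377 34.856 43.685
2 3.696 17.079 80.576
3 2.587 8.369 106.399
4 1.811 4.101 124.475
final: 124.475 6.339

Arc 1: start y=19.770, vy=17.370 → t=4.377, apex=34.856, x_land=43.685, impact vy=-26.403
  bounce: vy ← 0.7·26.403 = 18.482
Arc 2: start y=0.000, vy=18.482 → t=3.696, apex=17.079, x_land=80.576, impact vy=-18.482
  bounce: vy ← 0.7·18.482 = 12.937
Arc 3: start y=0.000, vy=12.937 → t=2.587, apex=8.369, x_land=106.399, impact vy=-12.937
  bounce: vy ← 0.7·12.937 = 9.056
Arc 4: start y=0.000, vy=9.056 → t=1.811, apex=4.101, x_land=124.475, impact vy=-9.056
  bounce: vy ← 0.7·9.056 = 6.339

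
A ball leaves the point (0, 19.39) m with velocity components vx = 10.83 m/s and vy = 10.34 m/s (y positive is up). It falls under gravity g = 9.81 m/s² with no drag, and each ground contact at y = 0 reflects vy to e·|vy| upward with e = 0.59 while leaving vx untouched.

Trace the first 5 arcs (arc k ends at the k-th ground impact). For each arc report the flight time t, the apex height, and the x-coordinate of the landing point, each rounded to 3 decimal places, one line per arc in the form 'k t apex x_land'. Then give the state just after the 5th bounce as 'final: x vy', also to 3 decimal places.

1 3.304 24.839 35.786
2 2.655 8.647 64.545
3 1.567 3.010 81.512
4 0.924 1.048 91.523
5 0.545 0.365 97.429
final: 97.429 1.578

Arc 1: start y=19.390, vy=10.340 → t=3.304, apex=24.839, x_land=35.786, impact vy=-22.076
  bounce: vy ← 0.59·22.076 = 13.025
Arc 2: start y=0.000, vy=13.025 → t=2.655, apex=8.647, x_land=64.545, impact vy=-13.025
  bounce: vy ← 0.59·13.025 = 7.685
Arc 3: start y=0.000, vy=7.685 → t=1.567, apex=3.010, x_land=81.512, impact vy=-7.685
  bounce: vy ← 0.59·7.685 = 4.534
Arc 4: start y=0.000, vy=4.534 → t=0.924, apex=1.048, x_land=91.523, impact vy=-4.534
  bounce: vy ← 0.59·4.534 = 2.675
Arc 5: start y=0.000, vy=2.675 → t=0.545, apex=0.365, x_land=97.429, impact vy=-2.675
  bounce: vy ← 0.59·2.675 = 1.578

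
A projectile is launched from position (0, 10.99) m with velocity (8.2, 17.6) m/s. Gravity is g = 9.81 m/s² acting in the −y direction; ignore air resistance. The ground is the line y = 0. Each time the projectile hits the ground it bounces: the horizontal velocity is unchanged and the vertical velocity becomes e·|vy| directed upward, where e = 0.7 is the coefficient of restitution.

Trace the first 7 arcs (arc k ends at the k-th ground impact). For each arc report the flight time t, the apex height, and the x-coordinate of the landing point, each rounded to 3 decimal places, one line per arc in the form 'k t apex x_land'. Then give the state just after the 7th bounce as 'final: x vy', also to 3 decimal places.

1 4.131 26.778 33.871
2 3.271 13.121 60.694
3 2.290 6.429 79.470
4 1.603 3.150 92.614
5 1.122 1.544 101.814
6 0.785 0.756 108.254
7 0.550 0.371 112.763
final: 112.763 1.888

Arc 1: start y=10.990, vy=17.600 → t=4.131, apex=26.778, x_land=33.871, impact vy=-22.921
  bounce: vy ← 0.7·22.921 = 16.045
Arc 2: start y=0.000, vy=16.045 → t=3.271, apex=13.121, x_land=60.694, impact vy=-16.045
  bounce: vy ← 0.7·16.045 = 11.231
Arc 3: start y=0.000, vy=11.231 → t=2.290, apex=6.429, x_land=79.470, impact vy=-11.231
  bounce: vy ← 0.7·11.231 = 7.862
Arc 4: start y=0.000, vy=7.862 → t=1.603, apex=3.150, x_land=92.614, impact vy=-7.862
  bounce: vy ← 0.7·7.862 = 5.503
Arc 5: start y=0.000, vy=5.503 → t=1.122, apex=1.544, x_land=101.814, impact vy=-5.503
  bounce: vy ← 0.7·5.503 = 3.852
Arc 6: start y=0.000, vy=3.852 → t=0.785, apex=0.756, x_land=108.254, impact vy=-3.852
  bounce: vy ← 0.7·3.852 = 2.697
Arc 7: start y=0.000, vy=2.697 → t=0.550, apex=0.371, x_land=112.763, impact vy=-2.697
  bounce: vy ← 0.7·2.697 = 1.888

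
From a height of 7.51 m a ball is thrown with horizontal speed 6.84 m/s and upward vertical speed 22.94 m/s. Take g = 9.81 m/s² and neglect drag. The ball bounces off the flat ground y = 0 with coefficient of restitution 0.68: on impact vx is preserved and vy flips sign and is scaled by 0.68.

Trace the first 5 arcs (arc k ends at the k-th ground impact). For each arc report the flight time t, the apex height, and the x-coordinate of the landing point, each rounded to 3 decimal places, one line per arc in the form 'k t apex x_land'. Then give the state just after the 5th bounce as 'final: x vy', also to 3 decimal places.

1 4.984 34.332 34.091
2 3.598 15.875 58.702
3 2.447 7.341 75.437
4 1.664 3.394 86.817
5 1.131 1.570 94.555
final: 94.555 3.773

Arc 1: start y=7.510, vy=22.940 → t=4.984, apex=34.332, x_land=34.091, impact vy=-25.954
  bounce: vy ← 0.68·25.954 = 17.648
Arc 2: start y=0.000, vy=17.648 → t=3.598, apex=15.875, x_land=58.702, impact vy=-17.648
  bounce: vy ← 0.68·17.648 = 12.001
Arc 3: start y=0.000, vy=12.001 → t=2.447, apex=7.341, x_land=75.437, impact vy=-12.001
  bounce: vy ← 0.68·12.001 = 8.161
Arc 4: start y=0.000, vy=8.161 → t=1.664, apex=3.394, x_land=86.817, impact vy=-8.161
  bounce: vy ← 0.68·8.161 = 5.549
Arc 5: start y=0.000, vy=5.549 → t=1.131, apex=1.570, x_land=94.555, impact vy=-5.549
  bounce: vy ← 0.68·5.549 = 3.773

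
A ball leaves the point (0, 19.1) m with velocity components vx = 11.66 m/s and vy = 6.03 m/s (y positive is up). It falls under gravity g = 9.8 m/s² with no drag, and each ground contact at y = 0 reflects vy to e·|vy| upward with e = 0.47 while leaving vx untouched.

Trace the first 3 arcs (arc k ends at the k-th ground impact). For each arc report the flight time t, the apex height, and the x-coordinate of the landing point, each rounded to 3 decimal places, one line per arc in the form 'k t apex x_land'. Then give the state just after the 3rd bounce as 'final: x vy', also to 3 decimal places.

Arc 1: start y=19.100, vy=6.030 → t=2.683, apex=20.955, x_land=31.287, impact vy=-20.266
  bounce: vy ← 0.47·20.266 = 9.525
Arc 2: start y=0.000, vy=9.525 → t=1.944, apex=4.629, x_land=53.953, impact vy=-9.525
  bounce: vy ← 0.47·9.525 = 4.477
Arc 3: start y=0.000, vy=4.477 → t=0.914, apex=1.023, x_land=64.606, impact vy=-4.477
  bounce: vy ← 0.47·4.477 = 2.104

1 2.683 20.955 31.287
2 1.944 4.629 53.953
3 0.914 1.023 64.606
final: 64.606 2.104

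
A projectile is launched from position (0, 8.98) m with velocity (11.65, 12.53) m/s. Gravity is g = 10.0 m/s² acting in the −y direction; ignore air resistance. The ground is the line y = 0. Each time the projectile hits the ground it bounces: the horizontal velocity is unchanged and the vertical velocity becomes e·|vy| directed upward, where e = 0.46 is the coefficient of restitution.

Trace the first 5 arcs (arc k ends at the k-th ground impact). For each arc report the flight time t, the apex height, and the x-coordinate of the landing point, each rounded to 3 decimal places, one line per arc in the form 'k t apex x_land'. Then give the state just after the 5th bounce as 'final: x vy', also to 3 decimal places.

Arc 1: start y=8.980, vy=12.530 → t=3.088, apex=16.830, x_land=35.971, impact vy=-18.347
  bounce: vy ← 0.46·18.347 = 8.439
Arc 2: start y=0.000, vy=8.439 → t=1.688, apex=3.561, x_land=55.635, impact vy=-8.439
  bounce: vy ← 0.46·8.439 = 3.882
Arc 3: start y=0.000, vy=3.882 → t=0.776, apex=0.754, x_land=64.681, impact vy=-3.882
  bounce: vy ← 0.46·3.882 = 1.786
Arc 4: start y=0.000, vy=1.786 → t=0.357, apex=0.159, x_land=68.842, impact vy=-1.786
  bounce: vy ← 0.46·1.786 = 0.821
Arc 5: start y=0.000, vy=0.821 → t=0.164, apex=0.034, x_land=70.756, impact vy=-0.821
  bounce: vy ← 0.46·0.821 = 0.378

1 3.088 16.830 35.971
2 1.688 3.561 55.635
3 0.776 0.754 64.681
4 0.357 0.159 68.842
5 0.164 0.034 70.756
final: 70.756 0.378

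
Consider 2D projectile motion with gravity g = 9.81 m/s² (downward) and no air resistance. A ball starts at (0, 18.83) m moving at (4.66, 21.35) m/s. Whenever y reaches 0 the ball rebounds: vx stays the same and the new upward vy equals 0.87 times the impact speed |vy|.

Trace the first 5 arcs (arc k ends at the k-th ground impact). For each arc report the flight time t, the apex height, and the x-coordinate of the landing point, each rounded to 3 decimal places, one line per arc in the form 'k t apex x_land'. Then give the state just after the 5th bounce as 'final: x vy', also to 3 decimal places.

Arc 1: start y=18.830, vy=21.350 → t=5.105, apex=42.063, x_land=23.788, impact vy=-28.727
  bounce: vy ← 0.87·28.727 = 24.993
Arc 2: start y=0.000, vy=24.993 → t=5.095, apex=31.837, x_land=47.533, impact vy=-24.993
  bounce: vy ← 0.87·24.993 = 21.744
Arc 3: start y=0.000, vy=21.744 → t=4.433, apex=24.098, x_land=68.190, impact vy=-21.744
  bounce: vy ← 0.87·21.744 = 18.917
Arc 4: start y=0.000, vy=18.917 → t=3.857, apex=18.239, x_land=86.163, impact vy=-18.917
  bounce: vy ← 0.87·18.917 = 16.458
Arc 5: start y=0.000, vy=16.458 → t=3.355, apex=13.805, x_land=101.798, impact vy=-16.458
  bounce: vy ← 0.87·16.458 = 14.318

1 5.105 42.063 23.788
2 5.095 31.837 47.533
3 4.433 24.098 68.190
4 3.857 18.239 86.163
5 3.355 13.805 101.798
final: 101.798 14.318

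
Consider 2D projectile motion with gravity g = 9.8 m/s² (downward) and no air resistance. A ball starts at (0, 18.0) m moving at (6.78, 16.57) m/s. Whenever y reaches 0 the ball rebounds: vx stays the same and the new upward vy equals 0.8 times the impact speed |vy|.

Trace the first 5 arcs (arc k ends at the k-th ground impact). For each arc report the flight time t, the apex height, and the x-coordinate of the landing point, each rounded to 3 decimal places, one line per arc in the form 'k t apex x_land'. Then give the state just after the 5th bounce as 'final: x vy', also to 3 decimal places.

1 4.247 32.008 28.792
2 4.089 20.485 56.518
3 3.271 13.111 78.699
4 2.617 8.391 96.443
5 2.094 5.370 110.639
final: 110.639 8.207

Arc 1: start y=18.000, vy=16.570 → t=4.247, apex=32.008, x_land=28.792, impact vy=-25.047
  bounce: vy ← 0.8·25.047 = 20.038
Arc 2: start y=0.000, vy=20.038 → t=4.089, apex=20.485, x_land=56.518, impact vy=-20.038
  bounce: vy ← 0.8·20.038 = 16.030
Arc 3: start y=0.000, vy=16.030 → t=3.271, apex=13.111, x_land=78.699, impact vy=-16.030
  bounce: vy ← 0.8·16.030 = 12.824
Arc 4: start y=0.000, vy=12.824 → t=2.617, apex=8.391, x_land=96.443, impact vy=-12.824
  bounce: vy ← 0.8·12.824 = 10.259
Arc 5: start y=0.000, vy=10.259 → t=2.094, apex=5.370, x_land=110.639, impact vy=-10.259
  bounce: vy ← 0.8·10.259 = 8.207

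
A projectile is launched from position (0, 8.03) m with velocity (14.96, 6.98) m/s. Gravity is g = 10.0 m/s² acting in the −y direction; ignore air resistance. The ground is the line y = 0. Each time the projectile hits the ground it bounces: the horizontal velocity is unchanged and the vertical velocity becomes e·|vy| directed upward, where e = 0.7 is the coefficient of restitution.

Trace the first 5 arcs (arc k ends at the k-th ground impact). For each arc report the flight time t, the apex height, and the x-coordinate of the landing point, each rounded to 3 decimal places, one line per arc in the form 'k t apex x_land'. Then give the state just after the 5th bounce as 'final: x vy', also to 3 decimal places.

Arc 1: start y=8.030, vy=6.980 → t=2.145, apex=10.466, x_land=32.086, impact vy=-14.468
  bounce: vy ← 0.7·14.468 = 10.128
Arc 2: start y=0.000, vy=10.128 → t=2.026, apex=5.128, x_land=62.388, impact vy=-10.128
  bounce: vy ← 0.7·10.128 = 7.089
Arc 3: start y=0.000, vy=7.089 → t=1.418, apex=2.513, x_land=83.599, impact vy=-7.089
  bounce: vy ← 0.7·7.089 = 4.962
Arc 4: start y=0.000, vy=4.962 → t=0.992, apex=1.231, x_land=98.447, impact vy=-4.962
  bounce: vy ← 0.7·4.962 = 3.474
Arc 5: start y=0.000, vy=3.474 → t=0.695, apex=0.603, x_land=108.840, impact vy=-3.474
  bounce: vy ← 0.7·3.474 = 2.432

1 2.145 10.466 32.086
2 2.026 5.128 62.388
3 1.418 2.513 83.599
4 0.992 1.231 98.447
5 0.695 0.603 108.840
final: 108.840 2.432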